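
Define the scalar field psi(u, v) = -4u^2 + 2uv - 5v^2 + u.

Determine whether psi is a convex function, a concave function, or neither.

concave

psi is quadratic, so its Hessian is the constant matrix H = [[-8, 2], [2, -10]].
det(H) = 76, tr(H) = -18.
det(H) > 0 and tr(H) < 0, so H is negative definite everywhere: concave.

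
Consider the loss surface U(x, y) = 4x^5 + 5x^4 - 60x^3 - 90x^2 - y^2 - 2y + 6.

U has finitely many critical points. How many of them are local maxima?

U separates as a function of x plus a function of y, so ∇U=0 decouples.
∂U/∂x = 20x(x - 3)(x + 1)(x + 3) = 0 at x ∈ {-3, -1, 0, 3}; ∂U/∂y = -2(y + 1) = 0 at y ∈ {-1}.
The Hessian is diagonal: diag(U_xx, U_yy). Second derivatives: U_xx(-3)=-720, U_xx(-1)=160, U_xx(0)=-180, U_xx(3)=1440; U_yy(-1)=-2.
Local maxima occur where both diagonal entries negative: (-3, -1), (0, -1). Count: 2.

2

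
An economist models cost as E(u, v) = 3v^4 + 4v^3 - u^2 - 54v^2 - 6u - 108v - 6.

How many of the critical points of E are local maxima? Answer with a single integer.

1

E separates as a function of u plus a function of v, so ∇E=0 decouples.
∂E/∂u = -2(u + 3) = 0 at u ∈ {-3}; ∂E/∂v = 12(v - 3)(v + 1)(v + 3) = 0 at v ∈ {-3, -1, 3}.
The Hessian is diagonal: diag(E_uu, E_vv). Second derivatives: E_uu(-3)=-2; E_vv(-3)=144, E_vv(-1)=-96, E_vv(3)=288.
Local maxima occur where both diagonal entries negative: (-3, -1). Count: 1.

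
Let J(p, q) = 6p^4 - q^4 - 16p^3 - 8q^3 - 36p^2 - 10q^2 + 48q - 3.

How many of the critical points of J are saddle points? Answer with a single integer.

5

J separates as a function of p plus a function of q, so ∇J=0 decouples.
∂J/∂p = 24p(p - 3)(p + 1) = 0 at p ∈ {-1, 0, 3}; ∂J/∂q = -4(q - 1)(q + 3)(q + 4) = 0 at q ∈ {-4, -3, 1}.
The Hessian is diagonal: diag(J_pp, J_qq). Second derivatives: J_pp(-1)=96, J_pp(0)=-72, J_pp(3)=288; J_qq(-4)=-20, J_qq(-3)=16, J_qq(1)=-80.
Saddle points occur where the two diagonal entries have opposite signs: (-1, -4), (-1, 1), (0, -3), (3, -4), (3, 1). Count: 5.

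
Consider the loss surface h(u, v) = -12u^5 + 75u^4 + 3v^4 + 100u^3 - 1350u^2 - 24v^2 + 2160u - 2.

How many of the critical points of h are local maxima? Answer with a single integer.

2

h separates as a function of u plus a function of v, so ∇h=0 decouples.
∂h/∂u = -60(u - 4)(u - 3)(u - 1)(u + 3) = 0 at u ∈ {-3, 1, 3, 4}; ∂h/∂v = 12v(v - 2)(v + 2) = 0 at v ∈ {-2, 0, 2}.
The Hessian is diagonal: diag(h_uu, h_vv). Second derivatives: h_uu(-3)=10080, h_uu(1)=-1440, h_uu(3)=720, h_uu(4)=-1260; h_vv(-2)=96, h_vv(0)=-48, h_vv(2)=96.
Local maxima occur where both diagonal entries negative: (1, 0), (4, 0). Count: 2.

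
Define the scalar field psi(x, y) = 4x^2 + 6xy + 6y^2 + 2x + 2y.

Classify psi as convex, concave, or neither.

psi is quadratic, so its Hessian is the constant matrix H = [[8, 6], [6, 12]].
det(H) = 60, tr(H) = 20.
det(H) > 0 and tr(H) > 0, so H is positive definite everywhere: convex.

convex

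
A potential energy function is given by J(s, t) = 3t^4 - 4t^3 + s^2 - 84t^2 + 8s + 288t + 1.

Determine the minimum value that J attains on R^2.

J(s,t) separates as P(s) + Q(t) + 1, so its minimum is min P + min Q + 1.
P'(s) = 2s + 8 vanishes at s ∈ {-4}; Q'(t) = 12(t - 3)(t - 2)(t + 4) vanishes at t ∈ {-4, 2, 3}.
Local minima of P (where P''>0): P(-4)=-16. Local minima of Q: Q(-4)=-1472, Q(3)=243.
So the global minimum of J is P(-4) + Q(-4) + 1 = -16 − 1472 + 1 = -1487, attained at (-4, -4).

-1487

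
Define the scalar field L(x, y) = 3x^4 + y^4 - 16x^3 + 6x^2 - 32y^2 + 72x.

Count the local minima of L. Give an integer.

L separates as a function of x plus a function of y, so ∇L=0 decouples.
∂L/∂x = 12(x - 3)(x - 2)(x + 1) = 0 at x ∈ {-1, 2, 3}; ∂L/∂y = 4y(y - 4)(y + 4) = 0 at y ∈ {-4, 0, 4}.
The Hessian is diagonal: diag(L_xx, L_yy). Second derivatives: L_xx(-1)=144, L_xx(2)=-36, L_xx(3)=48; L_yy(-4)=128, L_yy(0)=-64, L_yy(4)=128.
Local minima occur where both diagonal entries positive: (-1, -4), (-1, 4), (3, -4), (3, 4). Count: 4.

4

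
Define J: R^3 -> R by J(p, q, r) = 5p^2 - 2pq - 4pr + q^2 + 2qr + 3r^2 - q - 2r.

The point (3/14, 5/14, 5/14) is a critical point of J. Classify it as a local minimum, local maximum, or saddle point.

The Hessian is constant: H = [[10, -2, -4], [-2, 2, 2], [-4, 2, 6]].
Leading principal minors: Δ₁ = 10, Δ₂ = 16, Δ₃ = 56.
All leading minors are positive, so H is positive definite: a local minimum.

local minimum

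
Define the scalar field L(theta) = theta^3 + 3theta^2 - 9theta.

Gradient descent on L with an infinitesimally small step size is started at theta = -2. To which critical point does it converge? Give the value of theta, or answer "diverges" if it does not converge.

1

L'(theta) = 3(theta - 1)(theta + 3), so L'(-2) = -9.
Gradient descent moves in the -L' direction, i.e. theta is increasing.
The nearest critical point in that direction is theta = 1, where L'' = 12 > 0 (a local minimum). The iterate converges there.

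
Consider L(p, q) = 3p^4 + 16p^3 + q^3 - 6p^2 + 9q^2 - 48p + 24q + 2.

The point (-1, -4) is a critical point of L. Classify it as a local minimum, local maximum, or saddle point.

local maximum

The mixed partial ∂²L/∂p∂q is 0, so the Hessian at any point is diag(L_pp, L_qq) = diag(12(3p^2 + 8p - 1), 6(q + 3)).
At (-1, -4): H = diag(-72, -6).
Both eigenvalues are negative, so H is negative definite: a local maximum.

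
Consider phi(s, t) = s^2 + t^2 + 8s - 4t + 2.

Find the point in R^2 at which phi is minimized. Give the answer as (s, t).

(-4, 2)

phi(s,t) separates as P(s) + Q(t) + 2, so its minimum is min P + min Q + 2.
P'(s) = 2s + 8 vanishes at s ∈ {-4}; Q'(t) = 2(t - 2) vanishes at t ∈ {2}.
Local minima of P (where P''>0): P(-4)=-16. Local minima of Q: Q(2)=-4.
So the global minimum of phi is P(-4) + Q(2) + 2 = -16 − 4 + 2 = -18, attained at (-4, 2).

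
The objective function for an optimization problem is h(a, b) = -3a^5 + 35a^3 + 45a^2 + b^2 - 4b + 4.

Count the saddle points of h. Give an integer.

h separates as a function of a plus a function of b, so ∇h=0 decouples.
∂h/∂a = -15a(a - 3)(a + 1)(a + 2) = 0 at a ∈ {-2, -1, 0, 3}; ∂h/∂b = 2(b - 2) = 0 at b ∈ {2}.
The Hessian is diagonal: diag(h_aa, h_bb). Second derivatives: h_aa(-2)=150, h_aa(-1)=-60, h_aa(0)=90, h_aa(3)=-900; h_bb(2)=2.
Saddle points occur where the two diagonal entries have opposite signs: (-1, 2), (3, 2). Count: 2.

2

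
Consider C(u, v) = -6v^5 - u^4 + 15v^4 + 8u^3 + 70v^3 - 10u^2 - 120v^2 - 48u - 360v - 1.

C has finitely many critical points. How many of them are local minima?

C separates as a function of u plus a function of v, so ∇C=0 decouples.
∂C/∂u = -4(u - 4)(u - 3)(u + 1) = 0 at u ∈ {-1, 3, 4}; ∂C/∂v = -30(v - 3)(v - 2)(v + 1)(v + 2) = 0 at v ∈ {-2, -1, 2, 3}.
The Hessian is diagonal: diag(C_uu, C_vv). Second derivatives: C_uu(-1)=-80, C_uu(3)=16, C_uu(4)=-20; C_vv(-2)=600, C_vv(-1)=-360, C_vv(2)=360, C_vv(3)=-600.
Local minima occur where both diagonal entries positive: (3, -2), (3, 2). Count: 2.

2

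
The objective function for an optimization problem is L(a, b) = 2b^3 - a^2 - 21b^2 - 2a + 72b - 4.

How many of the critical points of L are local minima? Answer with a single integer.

0

L separates as a function of a plus a function of b, so ∇L=0 decouples.
∂L/∂a = -2(a + 1) = 0 at a ∈ {-1}; ∂L/∂b = 6(b - 4)(b - 3) = 0 at b ∈ {3, 4}.
The Hessian is diagonal: diag(L_aa, L_bb). Second derivatives: L_aa(-1)=-2; L_bb(3)=-6, L_bb(4)=6.
Local minima occur where both diagonal entries positive: none. Count: 0.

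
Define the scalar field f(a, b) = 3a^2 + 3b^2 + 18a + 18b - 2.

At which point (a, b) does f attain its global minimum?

f(a,b) separates as P(a) + Q(b) − 2, so its minimum is min P + min Q − 2.
P'(a) = 6a + 18 vanishes at a ∈ {-3}; Q'(b) = 6b + 18 vanishes at b ∈ {-3}.
Local minima of P (where P''>0): P(-3)=-27. Local minima of Q: Q(-3)=-27.
So the global minimum of f is P(-3) + Q(-3) − 2 = -27 − 27 − 2 = -56, attained at (-3, -3).

(-3, -3)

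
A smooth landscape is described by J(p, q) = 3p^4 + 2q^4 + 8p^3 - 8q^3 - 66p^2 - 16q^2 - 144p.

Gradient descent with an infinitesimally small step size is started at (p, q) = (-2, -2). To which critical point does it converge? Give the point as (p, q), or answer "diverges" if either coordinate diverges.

(-4, -1)

J is separable, so gradient descent decouples: p follows -∂J/∂p, q follows -∂J/∂q.
∂J/∂p = 12(p - 3)(p + 1)(p + 4); at p=-2 this is 120, so p decreases.
∂J/∂q = 8q(q - 4)(q + 1); at q=-2 this is -96, so q increases.
p converges to its nearest critical value -4 (a local min of the p-part); q converges to -1. The iterate converges to (-4, -1).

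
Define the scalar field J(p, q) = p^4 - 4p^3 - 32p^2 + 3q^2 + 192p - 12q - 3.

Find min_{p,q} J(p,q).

J(p,q) separates as A(p) + B(q) − 3, so its minimum is min A + min B − 3.
A'(p) = 4(p - 4)(p - 3)(p + 4) vanishes at p ∈ {-4, 3, 4}; B'(q) = 6q - 12 vanishes at q ∈ {2}.
Local minima of A (where A''>0): A(-4)=-768, A(4)=256. Local minima of B: B(2)=-12.
So the global minimum of J is A(-4) + B(2) − 3 = -768 − 12 − 3 = -783, attained at (-4, 2).

-783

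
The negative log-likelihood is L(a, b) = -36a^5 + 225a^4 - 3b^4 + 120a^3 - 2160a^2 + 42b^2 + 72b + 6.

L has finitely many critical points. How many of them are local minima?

2

L separates as a function of a plus a function of b, so ∇L=0 decouples.
∂L/∂a = -180a(a - 4)(a - 3)(a + 2) = 0 at a ∈ {-2, 0, 3, 4}; ∂L/∂b = -12(b - 3)(b + 1)(b + 2) = 0 at b ∈ {-2, -1, 3}.
The Hessian is diagonal: diag(L_aa, L_bb). Second derivatives: L_aa(-2)=10800, L_aa(0)=-4320, L_aa(3)=2700, L_aa(4)=-4320; L_bb(-2)=-60, L_bb(-1)=48, L_bb(3)=-240.
Local minima occur where both diagonal entries positive: (-2, -1), (3, -1). Count: 2.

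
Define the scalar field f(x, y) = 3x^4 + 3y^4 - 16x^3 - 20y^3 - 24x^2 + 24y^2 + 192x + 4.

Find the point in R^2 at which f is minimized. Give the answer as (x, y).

f(x,y) separates as P(x) + Q(y) + 4, so its minimum is min P + min Q + 4.
P'(x) = 12(x - 4)(x - 2)(x + 2) vanishes at x ∈ {-2, 2, 4}; Q'(y) = 12y(y - 4)(y - 1) vanishes at y ∈ {0, 1, 4}.
Local minima of P (where P''>0): P(-2)=-304, P(4)=128. Local minima of Q: Q(0)=0, Q(4)=-128.
So the global minimum of f is P(-2) + Q(4) + 4 = -304 − 128 + 4 = -428, attained at (-2, 4).

(-2, 4)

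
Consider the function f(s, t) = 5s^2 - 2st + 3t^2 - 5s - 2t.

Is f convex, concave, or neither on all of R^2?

f is quadratic, so its Hessian is the constant matrix H = [[10, -2], [-2, 6]].
det(H) = 56, tr(H) = 16.
det(H) > 0 and tr(H) > 0, so H is positive definite everywhere: convex.

convex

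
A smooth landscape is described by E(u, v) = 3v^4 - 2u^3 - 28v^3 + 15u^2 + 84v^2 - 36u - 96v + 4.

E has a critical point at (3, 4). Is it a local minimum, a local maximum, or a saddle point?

saddle point

The mixed partial ∂²E/∂u∂v is 0, so the Hessian at any point is diag(E_uu, E_vv) = diag(6(-2u + 5), 12(3v^2 - 14v + 14)).
At (3, 4): H = diag(-6, 72).
The eigenvalues have opposite signs, so H is indefinite: a saddle point.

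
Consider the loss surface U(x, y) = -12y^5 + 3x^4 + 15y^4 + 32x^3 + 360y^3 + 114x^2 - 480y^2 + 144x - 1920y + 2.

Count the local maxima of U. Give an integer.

2

U separates as a function of x plus a function of y, so ∇U=0 decouples.
∂U/∂x = 12(x + 1)(x + 3)(x + 4) = 0 at x ∈ {-4, -3, -1}; ∂U/∂y = -60(y - 4)(y - 2)(y + 1)(y + 4) = 0 at y ∈ {-4, -1, 2, 4}.
The Hessian is diagonal: diag(U_xx, U_yy). Second derivatives: U_xx(-4)=36, U_xx(-3)=-24, U_xx(-1)=72; U_yy(-4)=8640, U_yy(-1)=-2700, U_yy(2)=2160, U_yy(4)=-4800.
Local maxima occur where both diagonal entries negative: (-3, -1), (-3, 4). Count: 2.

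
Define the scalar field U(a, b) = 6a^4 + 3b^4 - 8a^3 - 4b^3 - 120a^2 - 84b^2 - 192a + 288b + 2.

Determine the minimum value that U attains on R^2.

-3134

U(a,b) separates as P(a) + Q(b) + 2, so its minimum is min P + min Q + 2.
P'(a) = 24(a - 4)(a + 1)(a + 2) vanishes at a ∈ {-2, -1, 4}; Q'(b) = 12(b - 3)(b - 2)(b + 4) vanishes at b ∈ {-4, 2, 3}.
Local minima of P (where P''>0): P(-2)=64, P(4)=-1664. Local minima of Q: Q(-4)=-1472, Q(3)=243.
So the global minimum of U is P(4) + Q(-4) + 2 = -1664 − 1472 + 2 = -3134, attained at (4, -4).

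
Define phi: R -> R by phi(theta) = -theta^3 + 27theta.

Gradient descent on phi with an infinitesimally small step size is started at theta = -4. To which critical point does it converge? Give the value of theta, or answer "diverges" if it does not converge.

phi'(theta) = -3(theta - 3)(theta + 3), so phi'(-4) = -21.
Gradient descent moves in the -phi' direction, i.e. theta is increasing.
The nearest critical point in that direction is theta = -3, where phi'' = 18 > 0 (a local minimum). The iterate converges there.

-3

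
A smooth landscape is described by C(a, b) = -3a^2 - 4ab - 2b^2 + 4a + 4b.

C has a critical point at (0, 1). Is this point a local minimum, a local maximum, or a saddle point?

The Hessian of C is constant: H = [[-6, -4], [-4, -4]].
det(H) = (-6)·(-4) − (-4)² = 8.
det(H) > 0 and tr(H) = -10 < 0, so H is negative definite and the point is a local maximum.

local maximum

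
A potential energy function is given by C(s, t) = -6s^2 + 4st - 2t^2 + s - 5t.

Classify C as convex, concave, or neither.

concave

C is quadratic, so its Hessian is the constant matrix H = [[-12, 4], [4, -4]].
det(H) = 32, tr(H) = -16.
det(H) > 0 and tr(H) < 0, so H is negative definite everywhere: concave.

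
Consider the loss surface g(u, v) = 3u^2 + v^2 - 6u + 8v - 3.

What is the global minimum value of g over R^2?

-22

g(u,v) separates as P(u) + Q(v) − 3, so its minimum is min P + min Q − 3.
P'(u) = 6u - 6 vanishes at u ∈ {1}; Q'(v) = 2v + 8 vanishes at v ∈ {-4}.
Local minima of P (where P''>0): P(1)=-3. Local minima of Q: Q(-4)=-16.
So the global minimum of g is P(1) + Q(-4) − 3 = -3 − 16 − 3 = -22, attained at (1, -4).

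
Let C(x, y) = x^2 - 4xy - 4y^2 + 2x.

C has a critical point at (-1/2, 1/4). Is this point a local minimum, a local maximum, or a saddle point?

The Hessian of C is constant: H = [[2, -4], [-4, -8]].
det(H) = 2·(-8) − (-4)² = -32.
Since det(H) < 0, H is indefinite and the critical point is a saddle point.

saddle point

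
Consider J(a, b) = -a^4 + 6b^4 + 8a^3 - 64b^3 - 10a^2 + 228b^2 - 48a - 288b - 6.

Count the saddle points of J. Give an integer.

J separates as a function of a plus a function of b, so ∇J=0 decouples.
∂J/∂a = -4(a - 4)(a - 3)(a + 1) = 0 at a ∈ {-1, 3, 4}; ∂J/∂b = 24(b - 4)(b - 3)(b - 1) = 0 at b ∈ {1, 3, 4}.
The Hessian is diagonal: diag(J_aa, J_bb). Second derivatives: J_aa(-1)=-80, J_aa(3)=16, J_aa(4)=-20; J_bb(1)=144, J_bb(3)=-48, J_bb(4)=72.
Saddle points occur where the two diagonal entries have opposite signs: (-1, 1), (-1, 4), (3, 3), (4, 1), (4, 4). Count: 5.

5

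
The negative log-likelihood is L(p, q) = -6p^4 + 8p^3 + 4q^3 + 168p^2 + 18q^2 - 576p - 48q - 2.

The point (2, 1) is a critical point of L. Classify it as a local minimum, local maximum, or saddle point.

local minimum

The mixed partial ∂²L/∂p∂q is 0, so the Hessian at any point is diag(L_pp, L_qq) = diag(24(-3p^2 + 2p + 14), 12(2q + 3)).
At (2, 1): H = diag(144, 60).
Both eigenvalues are positive, so H is positive definite: a local minimum.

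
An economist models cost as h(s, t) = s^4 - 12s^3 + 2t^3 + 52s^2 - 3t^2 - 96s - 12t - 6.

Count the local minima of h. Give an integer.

2

h separates as a function of s plus a function of t, so ∇h=0 decouples.
∂h/∂s = 4(s - 4)(s - 3)(s - 2) = 0 at s ∈ {2, 3, 4}; ∂h/∂t = 6(t - 2)(t + 1) = 0 at t ∈ {-1, 2}.
The Hessian is diagonal: diag(h_ss, h_tt). Second derivatives: h_ss(2)=8, h_ss(3)=-4, h_ss(4)=8; h_tt(-1)=-18, h_tt(2)=18.
Local minima occur where both diagonal entries positive: (2, 2), (4, 2). Count: 2.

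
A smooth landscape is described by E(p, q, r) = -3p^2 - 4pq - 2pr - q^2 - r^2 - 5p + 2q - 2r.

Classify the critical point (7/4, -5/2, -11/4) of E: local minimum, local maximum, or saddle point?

The Hessian is constant: H = [[-6, -4, -2], [-4, -2, 0], [-2, 0, -2]].
Leading principal minors: Δ₁ = -6, Δ₂ = -4, Δ₃ = 16.
The minors fit neither the all-positive nor the alternating-sign pattern, so H is indefinite: a saddle point.

saddle point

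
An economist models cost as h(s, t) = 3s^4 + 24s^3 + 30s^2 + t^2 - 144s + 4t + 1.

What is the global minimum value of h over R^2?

h(s,t) separates as P(s) + Q(t) + 1, so its minimum is min P + min Q + 1.
P'(s) = 12(s - 1)(s + 3)(s + 4) vanishes at s ∈ {-4, -3, 1}; Q'(t) = 2(t + 2) vanishes at t ∈ {-2}.
Local minima of P (where P''>0): P(-4)=288, P(1)=-87. Local minima of Q: Q(-2)=-4.
So the global minimum of h is P(1) + Q(-2) + 1 = -87 − 4 + 1 = -90, attained at (1, -2).

-90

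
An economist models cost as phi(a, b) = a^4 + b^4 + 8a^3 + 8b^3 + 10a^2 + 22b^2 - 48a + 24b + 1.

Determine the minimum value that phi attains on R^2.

-37

phi(a,b) separates as P(a) + Q(b) + 1, so its minimum is min P + min Q + 1.
P'(a) = 4(a - 1)(a + 3)(a + 4) vanishes at a ∈ {-4, -3, 1}; Q'(b) = 4(b + 1)(b + 2)(b + 3) vanishes at b ∈ {-3, -2, -1}.
Local minima of P (where P''>0): P(-4)=96, P(1)=-29. Local minima of Q: Q(-3)=-9, Q(-1)=-9.
So the global minimum of phi is P(1) + Q(-3) + 1 = -29 − 9 + 1 = -37, attained at (1, -3).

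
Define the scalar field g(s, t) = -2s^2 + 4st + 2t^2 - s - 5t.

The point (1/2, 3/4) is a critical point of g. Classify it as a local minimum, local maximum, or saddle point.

saddle point

The Hessian of g is constant: H = [[-4, 4], [4, 4]].
det(H) = (-4)·4 − 4² = -32.
Since det(H) < 0, H is indefinite and the critical point is a saddle point.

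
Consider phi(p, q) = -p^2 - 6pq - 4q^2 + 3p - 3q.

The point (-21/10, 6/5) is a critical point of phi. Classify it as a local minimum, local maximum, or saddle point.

The Hessian of phi is constant: H = [[-2, -6], [-6, -8]].
det(H) = (-2)·(-8) − (-6)² = -20.
Since det(H) < 0, H is indefinite and the critical point is a saddle point.

saddle point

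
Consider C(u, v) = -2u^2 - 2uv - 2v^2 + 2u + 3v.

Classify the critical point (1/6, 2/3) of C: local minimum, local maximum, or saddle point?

local maximum

The Hessian of C is constant: H = [[-4, -2], [-2, -4]].
det(H) = (-4)·(-4) − (-2)² = 12.
det(H) > 0 and tr(H) = -8 < 0, so H is negative definite and the point is a local maximum.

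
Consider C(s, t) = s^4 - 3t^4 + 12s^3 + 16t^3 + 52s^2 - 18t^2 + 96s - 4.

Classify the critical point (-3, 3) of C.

The mixed partial ∂²C/∂s∂t is 0, so the Hessian at any point is diag(C_ss, C_tt) = diag(4(3s^2 + 18s + 26), 12(-3t^2 + 8t - 3)).
At (-3, 3): H = diag(-4, -72).
Both eigenvalues are negative, so H is negative definite: a local maximum.

local maximum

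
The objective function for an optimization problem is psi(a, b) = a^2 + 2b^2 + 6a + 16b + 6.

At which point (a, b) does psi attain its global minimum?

psi(a,b) separates as P(a) + Q(b) + 6, so its minimum is min P + min Q + 6.
P'(a) = 2a + 6 vanishes at a ∈ {-3}; Q'(b) = 4b + 16 vanishes at b ∈ {-4}.
Local minima of P (where P''>0): P(-3)=-9. Local minima of Q: Q(-4)=-32.
So the global minimum of psi is P(-3) + Q(-4) + 6 = -9 − 32 + 6 = -35, attained at (-3, -4).

(-3, -4)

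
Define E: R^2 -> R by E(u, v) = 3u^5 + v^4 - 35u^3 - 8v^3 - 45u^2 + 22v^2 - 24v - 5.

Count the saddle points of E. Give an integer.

E separates as a function of u plus a function of v, so ∇E=0 decouples.
∂E/∂u = 15u(u - 3)(u + 1)(u + 2) = 0 at u ∈ {-2, -1, 0, 3}; ∂E/∂v = 4(v - 3)(v - 2)(v - 1) = 0 at v ∈ {1, 2, 3}.
The Hessian is diagonal: diag(E_uu, E_vv). Second derivatives: E_uu(-2)=-150, E_uu(-1)=60, E_uu(0)=-90, E_uu(3)=900; E_vv(1)=8, E_vv(2)=-4, E_vv(3)=8.
Saddle points occur where the two diagonal entries have opposite signs: (-2, 1), (-2, 3), (-1, 2), (0, 1), (0, 3), (3, 2). Count: 6.

6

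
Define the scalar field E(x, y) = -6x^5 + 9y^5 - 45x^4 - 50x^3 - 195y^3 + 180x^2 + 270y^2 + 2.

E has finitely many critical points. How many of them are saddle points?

E separates as a function of x plus a function of y, so ∇E=0 decouples.
∂E/∂x = -30x(x - 1)(x + 3)(x + 4) = 0 at x ∈ {-4, -3, 0, 1}; ∂E/∂y = 45y(y - 3)(y - 1)(y + 4) = 0 at y ∈ {-4, 0, 1, 3}.
The Hessian is diagonal: diag(E_xx, E_yy). Second derivatives: E_xx(-4)=600, E_xx(-3)=-360, E_xx(0)=360, E_xx(1)=-600; E_yy(-4)=-6300, E_yy(0)=540, E_yy(1)=-450, E_yy(3)=1890.
Saddle points occur where the two diagonal entries have opposite signs: (-4, -4), (-4, 1), (-3, 0), (-3, 3), (0, -4), (0, 1), (1, 0), (1, 3). Count: 8.

8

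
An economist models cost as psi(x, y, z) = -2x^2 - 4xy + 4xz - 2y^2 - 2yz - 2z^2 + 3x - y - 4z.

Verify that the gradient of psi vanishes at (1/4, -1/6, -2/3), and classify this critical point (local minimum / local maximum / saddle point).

∇psi = (-4x - 4y + 4z + 3, -4x - 4y - 2z - 1, 4x - 2y - 4z - 4); substituting (1/4, -1/6, -2/3) gives ∇psi = (0, 0, 0), so (1/4, -1/6, -2/3) is indeed a critical point.
The Hessian is constant: H = [[-4, -4, 4], [-4, -4, -2], [4, -2, -4]].
Leading principal minors: Δ₁ = -4, Δ₂ = 0, Δ₃ = 144.
The minors fit neither the all-positive nor the alternating-sign pattern, so H is indefinite: a saddle point.

saddle point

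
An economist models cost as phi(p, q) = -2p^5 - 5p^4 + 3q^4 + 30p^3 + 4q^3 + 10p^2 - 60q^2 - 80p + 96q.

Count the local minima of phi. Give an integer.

4

phi separates as a function of p plus a function of q, so ∇phi=0 decouples.
∂phi/∂p = -10(p - 2)(p - 1)(p + 1)(p + 4) = 0 at p ∈ {-4, -1, 1, 2}; ∂phi/∂q = 12(q - 2)(q - 1)(q + 4) = 0 at q ∈ {-4, 1, 2}.
The Hessian is diagonal: diag(phi_pp, phi_qq). Second derivatives: phi_pp(-4)=900, phi_pp(-1)=-180, phi_pp(1)=100, phi_pp(2)=-180; phi_qq(-4)=360, phi_qq(1)=-60, phi_qq(2)=72.
Local minima occur where both diagonal entries positive: (-4, -4), (-4, 2), (1, -4), (1, 2). Count: 4.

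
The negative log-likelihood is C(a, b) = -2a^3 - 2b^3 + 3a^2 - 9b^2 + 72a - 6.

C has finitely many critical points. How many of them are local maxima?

C separates as a function of a plus a function of b, so ∇C=0 decouples.
∂C/∂a = -6(a - 4)(a + 3) = 0 at a ∈ {-3, 4}; ∂C/∂b = -6b(b + 3) = 0 at b ∈ {-3, 0}.
The Hessian is diagonal: diag(C_aa, C_bb). Second derivatives: C_aa(-3)=42, C_aa(4)=-42; C_bb(-3)=18, C_bb(0)=-18.
Local maxima occur where both diagonal entries negative: (4, 0). Count: 1.

1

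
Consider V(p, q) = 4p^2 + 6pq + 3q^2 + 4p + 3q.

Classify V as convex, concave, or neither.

convex

V is quadratic, so its Hessian is the constant matrix H = [[8, 6], [6, 6]].
det(H) = 12, tr(H) = 14.
det(H) > 0 and tr(H) > 0, so H is positive definite everywhere: convex.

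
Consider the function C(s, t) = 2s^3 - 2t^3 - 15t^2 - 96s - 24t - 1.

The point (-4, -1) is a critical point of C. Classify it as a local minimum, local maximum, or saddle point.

local maximum

The mixed partial ∂²C/∂s∂t is 0, so the Hessian at any point is diag(C_ss, C_tt) = diag(12s, -6(2t + 5)).
At (-4, -1): H = diag(-48, -18).
Both eigenvalues are negative, so H is negative definite: a local maximum.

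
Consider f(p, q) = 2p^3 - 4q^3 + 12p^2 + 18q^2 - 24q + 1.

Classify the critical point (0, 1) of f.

local minimum

The mixed partial ∂²f/∂p∂q is 0, so the Hessian at any point is diag(f_pp, f_qq) = diag(12(p + 2), 12(-2q + 3)).
At (0, 1): H = diag(24, 12).
Both eigenvalues are positive, so H is positive definite: a local minimum.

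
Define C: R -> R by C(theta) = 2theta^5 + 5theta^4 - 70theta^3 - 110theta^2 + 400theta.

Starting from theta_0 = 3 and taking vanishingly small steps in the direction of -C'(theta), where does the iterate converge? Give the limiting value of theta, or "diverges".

C'(theta) = 10(theta - 4)(theta - 1)(theta + 2)(theta + 5), so C'(3) = -800.
Gradient descent moves in the -C' direction, i.e. theta is increasing.
The nearest critical point in that direction is theta = 4, where C'' = 1620 > 0 (a local minimum). The iterate converges there.

4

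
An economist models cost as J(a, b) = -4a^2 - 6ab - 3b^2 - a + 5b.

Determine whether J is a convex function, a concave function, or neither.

J is quadratic, so its Hessian is the constant matrix H = [[-8, -6], [-6, -6]].
det(H) = 12, tr(H) = -14.
det(H) > 0 and tr(H) < 0, so H is negative definite everywhere: concave.

concave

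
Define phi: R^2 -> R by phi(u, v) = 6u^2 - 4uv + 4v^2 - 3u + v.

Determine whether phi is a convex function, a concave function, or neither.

phi is quadratic, so its Hessian is the constant matrix H = [[12, -4], [-4, 8]].
det(H) = 80, tr(H) = 20.
det(H) > 0 and tr(H) > 0, so H is positive definite everywhere: convex.

convex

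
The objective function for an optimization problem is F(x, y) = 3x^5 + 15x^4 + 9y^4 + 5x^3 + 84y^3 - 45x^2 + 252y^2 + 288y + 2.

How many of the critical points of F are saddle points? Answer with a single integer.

6

F separates as a function of x plus a function of y, so ∇F=0 decouples.
∂F/∂x = 15x(x - 1)(x + 2)(x + 3) = 0 at x ∈ {-3, -2, 0, 1}; ∂F/∂y = 36(y + 1)(y + 2)(y + 4) = 0 at y ∈ {-4, -2, -1}.
The Hessian is diagonal: diag(F_xx, F_yy). Second derivatives: F_xx(-3)=-180, F_xx(-2)=90, F_xx(0)=-90, F_xx(1)=180; F_yy(-4)=216, F_yy(-2)=-72, F_yy(-1)=108.
Saddle points occur where the two diagonal entries have opposite signs: (-3, -4), (-3, -1), (-2, -2), (0, -4), (0, -1), (1, -2). Count: 6.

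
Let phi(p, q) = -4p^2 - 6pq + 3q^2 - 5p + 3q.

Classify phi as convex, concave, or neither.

neither

phi is quadratic, so its Hessian is the constant matrix H = [[-8, -6], [-6, 6]].
det(H) = -84, tr(H) = -2.
det(H) < 0, so H is indefinite: neither convex nor concave.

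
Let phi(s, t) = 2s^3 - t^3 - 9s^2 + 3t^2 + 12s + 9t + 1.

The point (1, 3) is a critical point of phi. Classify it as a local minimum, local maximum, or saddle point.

local maximum

The mixed partial ∂²phi/∂s∂t is 0, so the Hessian at any point is diag(phi_ss, phi_tt) = diag(6(2s - 3), 6(-t + 1)).
At (1, 3): H = diag(-6, -12).
Both eigenvalues are negative, so H is negative definite: a local maximum.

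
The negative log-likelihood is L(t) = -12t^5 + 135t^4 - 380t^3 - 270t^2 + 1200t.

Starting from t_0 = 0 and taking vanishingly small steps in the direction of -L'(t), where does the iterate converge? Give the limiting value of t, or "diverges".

L'(t) = -60(t - 5)(t - 4)(t - 1)(t + 1), so L'(0) = 1200.
Gradient descent moves in the -L' direction, i.e. t is decreasing.
The nearest critical point in that direction is t = -1, where L'' = 3600 > 0 (a local minimum). The iterate converges there.

-1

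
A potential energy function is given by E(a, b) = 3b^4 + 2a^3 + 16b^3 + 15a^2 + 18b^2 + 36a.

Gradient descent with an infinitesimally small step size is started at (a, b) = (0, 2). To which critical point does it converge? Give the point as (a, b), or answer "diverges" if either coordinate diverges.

(-2, 0)

E is separable, so gradient descent decouples: a follows -∂E/∂a, b follows -∂E/∂b.
∂E/∂a = 6(a + 2)(a + 3); at a=0 this is 36, so a decreases.
∂E/∂b = 12b(b + 1)(b + 3); at b=2 this is 360, so b decreases.
a converges to its nearest critical value -2 (a local min of the a-part); b converges to 0. The iterate converges to (-2, 0).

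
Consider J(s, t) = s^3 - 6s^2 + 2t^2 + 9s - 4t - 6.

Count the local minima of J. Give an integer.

1

J separates as a function of s plus a function of t, so ∇J=0 decouples.
∂J/∂s = 3(s - 3)(s - 1) = 0 at s ∈ {1, 3}; ∂J/∂t = 4(t - 1) = 0 at t ∈ {1}.
The Hessian is diagonal: diag(J_ss, J_tt). Second derivatives: J_ss(1)=-6, J_ss(3)=6; J_tt(1)=4.
Local minima occur where both diagonal entries positive: (3, 1). Count: 1.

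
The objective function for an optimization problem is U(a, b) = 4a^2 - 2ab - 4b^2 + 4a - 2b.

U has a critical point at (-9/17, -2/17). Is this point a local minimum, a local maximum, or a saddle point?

saddle point

The Hessian of U is constant: H = [[8, -2], [-2, -8]].
det(H) = 8·(-8) − (-2)² = -68.
Since det(H) < 0, H is indefinite and the critical point is a saddle point.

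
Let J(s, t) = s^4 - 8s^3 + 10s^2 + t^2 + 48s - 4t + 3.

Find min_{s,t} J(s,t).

-30

J(s,t) separates as P(s) + Q(t) + 3, so its minimum is min P + min Q + 3.
P'(s) = 4(s - 4)(s - 3)(s + 1) vanishes at s ∈ {-1, 3, 4}; Q'(t) = 2(t - 2) vanishes at t ∈ {2}.
Local minima of P (where P''>0): P(-1)=-29, P(4)=96. Local minima of Q: Q(2)=-4.
So the global minimum of J is P(-1) + Q(2) + 3 = -29 − 4 + 3 = -30, attained at (-1, 2).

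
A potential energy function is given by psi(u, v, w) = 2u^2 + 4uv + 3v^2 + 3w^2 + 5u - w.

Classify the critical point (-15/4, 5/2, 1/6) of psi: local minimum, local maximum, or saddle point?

The Hessian is constant: H = [[4, 4, 0], [4, 6, 0], [0, 0, 6]].
Leading principal minors: Δ₁ = 4, Δ₂ = 8, Δ₃ = 48.
All leading minors are positive, so H is positive definite: a local minimum.

local minimum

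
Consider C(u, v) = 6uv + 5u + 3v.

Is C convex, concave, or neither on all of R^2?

C is quadratic, so its Hessian is the constant matrix H = [[0, 6], [6, 0]].
det(H) = -36, tr(H) = 0.
det(H) < 0, so H is indefinite: neither convex nor concave.

neither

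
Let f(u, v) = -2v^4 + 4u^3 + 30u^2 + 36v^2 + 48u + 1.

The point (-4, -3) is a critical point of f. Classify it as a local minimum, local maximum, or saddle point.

The mixed partial ∂²f/∂u∂v is 0, so the Hessian at any point is diag(f_uu, f_vv) = diag(12(2u + 5), 24(-v^2 + 3)).
At (-4, -3): H = diag(-36, -144).
Both eigenvalues are negative, so H is negative definite: a local maximum.

local maximum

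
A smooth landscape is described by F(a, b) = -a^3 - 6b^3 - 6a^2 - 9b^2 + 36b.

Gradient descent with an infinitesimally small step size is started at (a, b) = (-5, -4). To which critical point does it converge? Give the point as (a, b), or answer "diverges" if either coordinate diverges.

F is separable, so gradient descent decouples: a follows -∂F/∂a, b follows -∂F/∂b.
∂F/∂a = -3a(a + 4); at a=-5 this is -15, so a increases.
∂F/∂b = -18(b - 1)(b + 2); at b=-4 this is -180, so b increases.
a converges to its nearest critical value -4 (a local min of the a-part); b converges to -2. The iterate converges to (-4, -2).

(-4, -2)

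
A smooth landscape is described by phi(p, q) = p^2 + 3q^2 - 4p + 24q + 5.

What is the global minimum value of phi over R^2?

phi(p,q) separates as A(p) + B(q) + 5, so its minimum is min A + min B + 5.
A'(p) = 2p - 4 vanishes at p ∈ {2}; B'(q) = 6q + 24 vanishes at q ∈ {-4}.
Local minima of A (where A''>0): A(2)=-4. Local minima of B: B(-4)=-48.
So the global minimum of phi is A(2) + B(-4) + 5 = -4 − 48 + 5 = -47, attained at (2, -4).

-47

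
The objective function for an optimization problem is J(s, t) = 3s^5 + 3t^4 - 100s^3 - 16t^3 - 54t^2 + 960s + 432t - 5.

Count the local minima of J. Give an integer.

4

J separates as a function of s plus a function of t, so ∇J=0 decouples.
∂J/∂s = 15(s - 4)(s - 2)(s + 2)(s + 4) = 0 at s ∈ {-4, -2, 2, 4}; ∂J/∂t = 12(t - 4)(t - 3)(t + 3) = 0 at t ∈ {-3, 3, 4}.
The Hessian is diagonal: diag(J_ss, J_tt). Second derivatives: J_ss(-4)=-1440, J_ss(-2)=720, J_ss(2)=-720, J_ss(4)=1440; J_tt(-3)=504, J_tt(3)=-72, J_tt(4)=84.
Local minima occur where both diagonal entries positive: (-2, -3), (-2, 4), (4, -3), (4, 4). Count: 4.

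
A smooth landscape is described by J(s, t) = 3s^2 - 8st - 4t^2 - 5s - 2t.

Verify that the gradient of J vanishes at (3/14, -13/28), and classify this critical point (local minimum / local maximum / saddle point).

∇J = (6s - 8t - 5, -8s - 8t - 2); substituting (3/14, -13/28) gives ∇J = (0, 0), so (3/14, -13/28) is indeed a critical point.
The Hessian of J is constant: H = [[6, -8], [-8, -8]].
det(H) = 6·(-8) − (-8)² = -112.
Since det(H) < 0, H is indefinite and the critical point is a saddle point.

saddle point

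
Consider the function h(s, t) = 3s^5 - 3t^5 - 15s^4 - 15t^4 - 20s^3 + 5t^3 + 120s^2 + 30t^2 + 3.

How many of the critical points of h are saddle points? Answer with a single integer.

8

h separates as a function of s plus a function of t, so ∇h=0 decouples.
∂h/∂s = 15s(s - 4)(s - 2)(s + 2) = 0 at s ∈ {-2, 0, 2, 4}; ∂h/∂t = -15t(t - 1)(t + 1)(t + 4) = 0 at t ∈ {-4, -1, 0, 1}.
The Hessian is diagonal: diag(h_ss, h_tt). Second derivatives: h_ss(-2)=-720, h_ss(0)=240, h_ss(2)=-240, h_ss(4)=720; h_tt(-4)=900, h_tt(-1)=-90, h_tt(0)=60, h_tt(1)=-150.
Saddle points occur where the two diagonal entries have opposite signs: (-2, -4), (-2, 0), (0, -1), (0, 1), (2, -4), (2, 0), (4, -1), (4, 1). Count: 8.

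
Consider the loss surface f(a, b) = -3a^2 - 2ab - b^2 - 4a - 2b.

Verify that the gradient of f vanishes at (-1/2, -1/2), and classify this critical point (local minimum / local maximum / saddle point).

∇f = (-6a - 2b - 4, -2a - 2b - 2); substituting (-1/2, -1/2) gives ∇f = (0, 0), so (-1/2, -1/2) is indeed a critical point.
The Hessian of f is constant: H = [[-6, -2], [-2, -2]].
det(H) = (-6)·(-2) − (-2)² = 8.
det(H) > 0 and tr(H) = -8 < 0, so H is negative definite and the point is a local maximum.

local maximum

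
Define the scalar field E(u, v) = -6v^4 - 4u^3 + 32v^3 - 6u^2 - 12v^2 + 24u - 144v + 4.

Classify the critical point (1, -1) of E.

local maximum

The mixed partial ∂²E/∂u∂v is 0, so the Hessian at any point is diag(E_uu, E_vv) = diag(-12(2u + 1), 24(-3v^2 + 8v - 1)).
At (1, -1): H = diag(-36, -288).
Both eigenvalues are negative, so H is negative definite: a local maximum.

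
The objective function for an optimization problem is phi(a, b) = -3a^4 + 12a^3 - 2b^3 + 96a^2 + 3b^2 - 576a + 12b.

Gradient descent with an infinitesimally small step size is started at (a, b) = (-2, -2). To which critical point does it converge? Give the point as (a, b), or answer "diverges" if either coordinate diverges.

(3, -1)

phi is separable, so gradient descent decouples: a follows -∂phi/∂a, b follows -∂phi/∂b.
∂phi/∂a = -12(a - 4)(a - 3)(a + 4); at a=-2 this is -720, so a increases.
∂phi/∂b = -6(b - 2)(b + 1); at b=-2 this is -24, so b increases.
a converges to its nearest critical value 3 (a local min of the a-part); b converges to -1. The iterate converges to (3, -1).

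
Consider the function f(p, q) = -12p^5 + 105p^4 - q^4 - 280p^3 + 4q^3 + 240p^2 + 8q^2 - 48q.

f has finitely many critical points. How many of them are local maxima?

f separates as a function of p plus a function of q, so ∇f=0 decouples.
∂f/∂p = -60p(p - 4)(p - 2)(p - 1) = 0 at p ∈ {0, 1, 2, 4}; ∂f/∂q = -4(q - 3)(q - 2)(q + 2) = 0 at q ∈ {-2, 2, 3}.
The Hessian is diagonal: diag(f_pp, f_qq). Second derivatives: f_pp(0)=480, f_pp(1)=-180, f_pp(2)=240, f_pp(4)=-1440; f_qq(-2)=-80, f_qq(2)=16, f_qq(3)=-20.
Local maxima occur where both diagonal entries negative: (1, -2), (1, 3), (4, -2), (4, 3). Count: 4.

4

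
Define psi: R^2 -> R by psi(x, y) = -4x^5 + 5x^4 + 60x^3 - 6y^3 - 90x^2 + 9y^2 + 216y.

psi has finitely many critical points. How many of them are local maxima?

psi separates as a function of x plus a function of y, so ∇psi=0 decouples.
∂psi/∂x = -20x(x - 3)(x - 1)(x + 3) = 0 at x ∈ {-3, 0, 1, 3}; ∂psi/∂y = -18(y - 4)(y + 3) = 0 at y ∈ {-3, 4}.
The Hessian is diagonal: diag(psi_xx, psi_yy). Second derivatives: psi_xx(-3)=1440, psi_xx(0)=-180, psi_xx(1)=160, psi_xx(3)=-720; psi_yy(-3)=126, psi_yy(4)=-126.
Local maxima occur where both diagonal entries negative: (0, 4), (3, 4). Count: 2.

2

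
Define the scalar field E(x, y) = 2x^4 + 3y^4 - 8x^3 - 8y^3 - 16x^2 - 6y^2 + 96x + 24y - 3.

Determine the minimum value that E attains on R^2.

-182

E(x,y) separates as P(x) + Q(y) − 3, so its minimum is min P + min Q − 3.
P'(x) = 8(x - 3)(x - 2)(x + 2) vanishes at x ∈ {-2, 2, 3}; Q'(y) = 12(y - 2)(y - 1)(y + 1) vanishes at y ∈ {-1, 1, 2}.
Local minima of P (where P''>0): P(-2)=-160, P(3)=90. Local minima of Q: Q(-1)=-19, Q(2)=8.
So the global minimum of E is P(-2) + Q(-1) − 3 = -160 − 19 − 3 = -182, attained at (-2, -1).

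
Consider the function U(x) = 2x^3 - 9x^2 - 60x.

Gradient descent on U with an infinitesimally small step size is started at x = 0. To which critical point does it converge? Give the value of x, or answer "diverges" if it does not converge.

5

U'(x) = 6(x - 5)(x + 2), so U'(0) = -60.
Gradient descent moves in the -U' direction, i.e. x is increasing.
The nearest critical point in that direction is x = 5, where U'' = 42 > 0 (a local minimum). The iterate converges there.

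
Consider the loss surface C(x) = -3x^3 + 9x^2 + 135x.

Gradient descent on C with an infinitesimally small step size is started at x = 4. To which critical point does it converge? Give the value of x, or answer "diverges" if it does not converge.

-3

C'(x) = -9(x - 5)(x + 3), so C'(4) = 63.
Gradient descent moves in the -C' direction, i.e. x is decreasing.
The nearest critical point in that direction is x = -3, where C'' = 72 > 0 (a local minimum). The iterate converges there.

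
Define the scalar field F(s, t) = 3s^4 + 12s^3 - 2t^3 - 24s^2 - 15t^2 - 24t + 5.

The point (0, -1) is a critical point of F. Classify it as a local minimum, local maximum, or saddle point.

local maximum

The mixed partial ∂²F/∂s∂t is 0, so the Hessian at any point is diag(F_ss, F_tt) = diag(12(3s^2 + 6s - 4), -6(2t + 5)).
At (0, -1): H = diag(-48, -18).
Both eigenvalues are negative, so H is negative definite: a local maximum.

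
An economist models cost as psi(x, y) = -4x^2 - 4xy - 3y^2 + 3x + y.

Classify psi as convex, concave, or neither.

psi is quadratic, so its Hessian is the constant matrix H = [[-8, -4], [-4, -6]].
det(H) = 32, tr(H) = -14.
det(H) > 0 and tr(H) < 0, so H is negative definite everywhere: concave.

concave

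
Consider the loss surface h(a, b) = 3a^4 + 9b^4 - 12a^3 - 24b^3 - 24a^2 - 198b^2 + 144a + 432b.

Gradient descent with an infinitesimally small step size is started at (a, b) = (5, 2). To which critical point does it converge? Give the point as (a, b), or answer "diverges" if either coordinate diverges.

(3, 4)

h is separable, so gradient descent decouples: a follows -∂h/∂a, b follows -∂h/∂b.
∂h/∂a = 12(a - 3)(a - 2)(a + 2); at a=5 this is 504, so a decreases.
∂h/∂b = 36(b - 4)(b - 1)(b + 3); at b=2 this is -360, so b increases.
a converges to its nearest critical value 3 (a local min of the a-part); b converges to 4. The iterate converges to (3, 4).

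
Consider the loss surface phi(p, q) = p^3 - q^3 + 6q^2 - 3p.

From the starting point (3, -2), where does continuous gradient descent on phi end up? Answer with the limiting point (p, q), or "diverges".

(1, 0)

phi is separable, so gradient descent decouples: p follows -∂phi/∂p, q follows -∂phi/∂q.
∂phi/∂p = 3(p - 1)(p + 1); at p=3 this is 24, so p decreases.
∂phi/∂q = -3q(q - 4); at q=-2 this is -36, so q increases.
p converges to its nearest critical value 1 (a local min of the p-part); q converges to 0. The iterate converges to (1, 0).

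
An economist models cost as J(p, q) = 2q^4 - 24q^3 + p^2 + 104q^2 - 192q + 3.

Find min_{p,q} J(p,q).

J(p,q) separates as A(p) + B(q) + 3, so its minimum is min A + min B + 3.
A'(p) = 2p vanishes at p ∈ {0}; B'(q) = 8(q - 4)(q - 3)(q - 2) vanishes at q ∈ {2, 3, 4}.
Local minima of A (where A''>0): A(0)=0. Local minima of B: B(2)=-128, B(4)=-128.
So the global minimum of J is A(0) + B(2) + 3 = 0 − 128 + 3 = -125, attained at (0, 2).

-125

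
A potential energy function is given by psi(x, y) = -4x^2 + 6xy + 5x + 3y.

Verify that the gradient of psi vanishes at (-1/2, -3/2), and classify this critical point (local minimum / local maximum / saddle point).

saddle point

∇psi = (-8x + 6y + 5, 6x + 3); substituting (-1/2, -3/2) gives ∇psi = (0, 0), so (-1/2, -3/2) is indeed a critical point.
The Hessian of psi is constant: H = [[-8, 6], [6, 0]].
det(H) = (-8)·0 − 6² = -36.
Since det(H) < 0, H is indefinite and the critical point is a saddle point.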